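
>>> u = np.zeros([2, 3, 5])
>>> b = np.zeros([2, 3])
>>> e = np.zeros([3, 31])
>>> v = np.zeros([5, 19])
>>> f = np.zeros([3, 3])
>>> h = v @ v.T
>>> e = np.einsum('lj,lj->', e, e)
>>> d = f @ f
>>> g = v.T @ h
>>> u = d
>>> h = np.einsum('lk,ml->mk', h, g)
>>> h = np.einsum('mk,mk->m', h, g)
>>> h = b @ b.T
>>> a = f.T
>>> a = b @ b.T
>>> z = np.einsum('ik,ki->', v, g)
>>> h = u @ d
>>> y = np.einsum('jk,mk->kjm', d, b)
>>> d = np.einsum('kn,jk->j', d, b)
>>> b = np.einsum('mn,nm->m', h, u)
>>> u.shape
(3, 3)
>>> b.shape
(3,)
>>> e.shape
()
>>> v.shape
(5, 19)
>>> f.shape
(3, 3)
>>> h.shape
(3, 3)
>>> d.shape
(2,)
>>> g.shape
(19, 5)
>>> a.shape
(2, 2)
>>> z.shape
()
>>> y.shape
(3, 3, 2)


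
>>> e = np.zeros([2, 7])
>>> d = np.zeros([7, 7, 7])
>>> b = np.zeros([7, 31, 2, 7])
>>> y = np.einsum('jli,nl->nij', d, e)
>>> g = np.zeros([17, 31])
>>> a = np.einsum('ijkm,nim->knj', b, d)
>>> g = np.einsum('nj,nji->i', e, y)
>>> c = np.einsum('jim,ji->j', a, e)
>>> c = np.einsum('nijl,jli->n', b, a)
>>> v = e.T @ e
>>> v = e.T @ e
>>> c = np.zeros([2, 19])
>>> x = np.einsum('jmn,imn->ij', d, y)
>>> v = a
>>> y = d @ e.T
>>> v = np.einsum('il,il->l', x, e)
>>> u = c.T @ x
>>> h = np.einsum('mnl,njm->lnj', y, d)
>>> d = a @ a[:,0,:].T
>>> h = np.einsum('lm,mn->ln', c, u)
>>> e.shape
(2, 7)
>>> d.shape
(2, 7, 2)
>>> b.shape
(7, 31, 2, 7)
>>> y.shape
(7, 7, 2)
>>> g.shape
(7,)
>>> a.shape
(2, 7, 31)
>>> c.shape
(2, 19)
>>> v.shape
(7,)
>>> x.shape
(2, 7)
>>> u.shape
(19, 7)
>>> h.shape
(2, 7)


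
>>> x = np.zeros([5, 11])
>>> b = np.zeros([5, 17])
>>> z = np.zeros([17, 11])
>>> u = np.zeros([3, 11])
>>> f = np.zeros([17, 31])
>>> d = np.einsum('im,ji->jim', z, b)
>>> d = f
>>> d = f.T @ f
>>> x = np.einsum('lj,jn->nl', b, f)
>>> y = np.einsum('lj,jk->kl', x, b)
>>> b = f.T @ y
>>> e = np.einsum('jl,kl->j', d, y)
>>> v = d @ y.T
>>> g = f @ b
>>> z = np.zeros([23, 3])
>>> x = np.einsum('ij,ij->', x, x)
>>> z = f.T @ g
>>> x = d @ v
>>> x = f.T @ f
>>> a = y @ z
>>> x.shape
(31, 31)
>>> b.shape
(31, 31)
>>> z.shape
(31, 31)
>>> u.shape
(3, 11)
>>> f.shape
(17, 31)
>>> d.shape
(31, 31)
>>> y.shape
(17, 31)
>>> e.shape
(31,)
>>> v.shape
(31, 17)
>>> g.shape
(17, 31)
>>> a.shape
(17, 31)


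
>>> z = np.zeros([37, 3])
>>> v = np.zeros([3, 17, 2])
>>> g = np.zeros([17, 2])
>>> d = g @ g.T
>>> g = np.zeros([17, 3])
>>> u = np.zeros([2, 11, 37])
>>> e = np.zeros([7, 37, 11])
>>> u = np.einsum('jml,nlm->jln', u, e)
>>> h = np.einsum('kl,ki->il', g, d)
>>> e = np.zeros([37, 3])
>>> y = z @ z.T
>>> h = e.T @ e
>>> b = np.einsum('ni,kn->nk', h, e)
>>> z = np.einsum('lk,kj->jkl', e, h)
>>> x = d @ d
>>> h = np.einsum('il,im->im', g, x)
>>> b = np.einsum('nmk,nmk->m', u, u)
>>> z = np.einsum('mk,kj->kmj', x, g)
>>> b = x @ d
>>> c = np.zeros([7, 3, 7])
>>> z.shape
(17, 17, 3)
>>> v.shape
(3, 17, 2)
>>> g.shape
(17, 3)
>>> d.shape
(17, 17)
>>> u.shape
(2, 37, 7)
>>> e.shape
(37, 3)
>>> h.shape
(17, 17)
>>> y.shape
(37, 37)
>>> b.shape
(17, 17)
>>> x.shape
(17, 17)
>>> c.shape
(7, 3, 7)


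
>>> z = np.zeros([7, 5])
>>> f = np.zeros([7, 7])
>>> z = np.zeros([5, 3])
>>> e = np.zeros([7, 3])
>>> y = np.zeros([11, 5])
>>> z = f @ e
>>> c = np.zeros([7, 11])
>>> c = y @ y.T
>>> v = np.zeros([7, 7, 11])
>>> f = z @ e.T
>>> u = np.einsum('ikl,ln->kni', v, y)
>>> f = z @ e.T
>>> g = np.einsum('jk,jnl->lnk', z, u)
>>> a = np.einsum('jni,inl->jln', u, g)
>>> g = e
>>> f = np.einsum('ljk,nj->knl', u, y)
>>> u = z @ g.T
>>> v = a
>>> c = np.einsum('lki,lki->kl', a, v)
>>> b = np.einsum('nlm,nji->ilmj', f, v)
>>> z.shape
(7, 3)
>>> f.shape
(7, 11, 7)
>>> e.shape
(7, 3)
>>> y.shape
(11, 5)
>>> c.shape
(3, 7)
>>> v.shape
(7, 3, 5)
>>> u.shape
(7, 7)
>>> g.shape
(7, 3)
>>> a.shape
(7, 3, 5)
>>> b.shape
(5, 11, 7, 3)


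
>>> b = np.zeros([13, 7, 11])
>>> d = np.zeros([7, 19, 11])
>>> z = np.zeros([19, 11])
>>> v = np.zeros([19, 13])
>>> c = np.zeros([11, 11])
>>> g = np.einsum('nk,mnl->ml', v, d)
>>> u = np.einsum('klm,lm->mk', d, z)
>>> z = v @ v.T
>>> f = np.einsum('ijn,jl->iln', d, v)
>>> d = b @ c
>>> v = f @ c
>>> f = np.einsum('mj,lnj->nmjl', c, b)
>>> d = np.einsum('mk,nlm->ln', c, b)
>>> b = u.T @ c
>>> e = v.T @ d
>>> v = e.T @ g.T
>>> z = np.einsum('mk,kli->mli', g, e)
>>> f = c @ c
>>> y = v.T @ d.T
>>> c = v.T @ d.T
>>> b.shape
(7, 11)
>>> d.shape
(7, 13)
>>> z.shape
(7, 13, 13)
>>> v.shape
(13, 13, 7)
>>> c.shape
(7, 13, 7)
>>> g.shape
(7, 11)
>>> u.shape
(11, 7)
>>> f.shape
(11, 11)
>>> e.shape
(11, 13, 13)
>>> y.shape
(7, 13, 7)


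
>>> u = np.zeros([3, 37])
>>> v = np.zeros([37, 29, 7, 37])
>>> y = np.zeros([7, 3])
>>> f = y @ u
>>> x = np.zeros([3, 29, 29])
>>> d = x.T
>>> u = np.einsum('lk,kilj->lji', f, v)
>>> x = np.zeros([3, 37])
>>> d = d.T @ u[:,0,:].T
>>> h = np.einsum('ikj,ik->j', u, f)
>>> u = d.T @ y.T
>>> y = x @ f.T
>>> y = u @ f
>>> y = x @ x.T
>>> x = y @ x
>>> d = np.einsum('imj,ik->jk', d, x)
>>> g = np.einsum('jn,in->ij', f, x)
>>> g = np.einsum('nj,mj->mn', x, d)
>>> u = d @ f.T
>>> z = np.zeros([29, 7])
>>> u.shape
(7, 7)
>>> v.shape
(37, 29, 7, 37)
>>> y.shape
(3, 3)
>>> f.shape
(7, 37)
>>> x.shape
(3, 37)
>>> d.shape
(7, 37)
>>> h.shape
(29,)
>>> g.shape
(7, 3)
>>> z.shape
(29, 7)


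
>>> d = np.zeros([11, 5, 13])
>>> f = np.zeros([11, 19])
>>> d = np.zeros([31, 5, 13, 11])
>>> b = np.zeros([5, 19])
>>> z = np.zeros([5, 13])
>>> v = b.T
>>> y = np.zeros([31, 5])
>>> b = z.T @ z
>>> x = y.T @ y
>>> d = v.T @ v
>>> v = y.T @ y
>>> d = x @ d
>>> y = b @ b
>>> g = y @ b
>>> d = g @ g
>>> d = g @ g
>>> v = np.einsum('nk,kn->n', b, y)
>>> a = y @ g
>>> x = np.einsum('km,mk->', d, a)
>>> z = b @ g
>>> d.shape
(13, 13)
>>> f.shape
(11, 19)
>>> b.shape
(13, 13)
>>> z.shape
(13, 13)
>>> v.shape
(13,)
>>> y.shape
(13, 13)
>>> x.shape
()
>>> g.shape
(13, 13)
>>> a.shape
(13, 13)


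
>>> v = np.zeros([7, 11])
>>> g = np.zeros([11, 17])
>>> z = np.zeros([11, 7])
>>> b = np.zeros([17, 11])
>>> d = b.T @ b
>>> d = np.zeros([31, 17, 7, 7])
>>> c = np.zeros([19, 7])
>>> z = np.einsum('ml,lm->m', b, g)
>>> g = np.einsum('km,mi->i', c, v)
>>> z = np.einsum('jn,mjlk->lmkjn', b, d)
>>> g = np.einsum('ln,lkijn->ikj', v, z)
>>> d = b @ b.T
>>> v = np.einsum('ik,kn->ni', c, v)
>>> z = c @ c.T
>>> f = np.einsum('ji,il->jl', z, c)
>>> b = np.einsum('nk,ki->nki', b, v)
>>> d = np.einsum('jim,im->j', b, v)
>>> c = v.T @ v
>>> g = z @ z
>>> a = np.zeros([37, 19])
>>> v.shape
(11, 19)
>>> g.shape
(19, 19)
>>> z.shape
(19, 19)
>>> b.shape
(17, 11, 19)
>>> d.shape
(17,)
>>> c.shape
(19, 19)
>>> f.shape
(19, 7)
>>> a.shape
(37, 19)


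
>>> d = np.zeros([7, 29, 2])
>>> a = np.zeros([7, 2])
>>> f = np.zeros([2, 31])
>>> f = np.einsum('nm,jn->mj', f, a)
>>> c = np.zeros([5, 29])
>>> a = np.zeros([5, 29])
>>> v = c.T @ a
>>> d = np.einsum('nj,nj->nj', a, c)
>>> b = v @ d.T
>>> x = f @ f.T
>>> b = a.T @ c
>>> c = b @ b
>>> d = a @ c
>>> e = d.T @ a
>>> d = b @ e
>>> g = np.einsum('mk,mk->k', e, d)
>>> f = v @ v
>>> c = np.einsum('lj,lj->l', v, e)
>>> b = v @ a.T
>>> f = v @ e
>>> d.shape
(29, 29)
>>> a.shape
(5, 29)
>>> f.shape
(29, 29)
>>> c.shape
(29,)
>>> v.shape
(29, 29)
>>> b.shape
(29, 5)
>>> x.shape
(31, 31)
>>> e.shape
(29, 29)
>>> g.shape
(29,)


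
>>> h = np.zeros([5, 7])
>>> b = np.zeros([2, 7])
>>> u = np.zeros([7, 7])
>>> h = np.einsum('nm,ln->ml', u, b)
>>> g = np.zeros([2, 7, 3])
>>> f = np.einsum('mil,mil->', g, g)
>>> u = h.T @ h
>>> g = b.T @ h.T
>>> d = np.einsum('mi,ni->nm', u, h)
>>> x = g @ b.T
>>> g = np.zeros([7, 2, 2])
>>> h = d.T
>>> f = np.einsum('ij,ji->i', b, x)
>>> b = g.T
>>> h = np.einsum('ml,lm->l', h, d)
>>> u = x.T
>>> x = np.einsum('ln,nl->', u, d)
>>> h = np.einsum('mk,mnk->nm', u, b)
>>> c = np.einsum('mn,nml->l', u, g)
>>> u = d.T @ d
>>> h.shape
(2, 2)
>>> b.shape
(2, 2, 7)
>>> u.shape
(2, 2)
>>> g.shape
(7, 2, 2)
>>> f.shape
(2,)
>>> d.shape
(7, 2)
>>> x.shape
()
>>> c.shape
(2,)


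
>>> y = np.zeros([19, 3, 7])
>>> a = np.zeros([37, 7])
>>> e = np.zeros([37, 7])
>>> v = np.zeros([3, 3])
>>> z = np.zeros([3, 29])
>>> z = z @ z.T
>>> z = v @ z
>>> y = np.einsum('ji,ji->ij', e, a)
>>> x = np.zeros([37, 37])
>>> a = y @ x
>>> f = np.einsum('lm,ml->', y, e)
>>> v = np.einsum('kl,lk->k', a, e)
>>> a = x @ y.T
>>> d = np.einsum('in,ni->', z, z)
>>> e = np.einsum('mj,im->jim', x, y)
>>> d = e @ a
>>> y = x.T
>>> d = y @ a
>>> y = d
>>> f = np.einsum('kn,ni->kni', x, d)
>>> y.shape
(37, 7)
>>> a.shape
(37, 7)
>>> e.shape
(37, 7, 37)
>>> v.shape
(7,)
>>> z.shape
(3, 3)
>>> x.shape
(37, 37)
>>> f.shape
(37, 37, 7)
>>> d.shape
(37, 7)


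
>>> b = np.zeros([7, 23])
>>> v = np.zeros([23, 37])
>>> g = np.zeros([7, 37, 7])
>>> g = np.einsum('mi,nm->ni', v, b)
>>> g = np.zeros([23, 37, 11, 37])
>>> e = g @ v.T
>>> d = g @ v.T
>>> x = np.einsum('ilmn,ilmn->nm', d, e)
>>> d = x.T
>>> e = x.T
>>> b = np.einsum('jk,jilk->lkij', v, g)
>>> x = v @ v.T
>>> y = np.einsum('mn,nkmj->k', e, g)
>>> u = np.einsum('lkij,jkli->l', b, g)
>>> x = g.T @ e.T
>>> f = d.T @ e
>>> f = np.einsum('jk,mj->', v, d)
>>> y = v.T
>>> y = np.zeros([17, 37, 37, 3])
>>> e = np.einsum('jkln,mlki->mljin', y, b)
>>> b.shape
(11, 37, 37, 23)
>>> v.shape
(23, 37)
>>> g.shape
(23, 37, 11, 37)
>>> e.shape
(11, 37, 17, 23, 3)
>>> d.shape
(11, 23)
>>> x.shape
(37, 11, 37, 11)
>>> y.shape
(17, 37, 37, 3)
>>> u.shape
(11,)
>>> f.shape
()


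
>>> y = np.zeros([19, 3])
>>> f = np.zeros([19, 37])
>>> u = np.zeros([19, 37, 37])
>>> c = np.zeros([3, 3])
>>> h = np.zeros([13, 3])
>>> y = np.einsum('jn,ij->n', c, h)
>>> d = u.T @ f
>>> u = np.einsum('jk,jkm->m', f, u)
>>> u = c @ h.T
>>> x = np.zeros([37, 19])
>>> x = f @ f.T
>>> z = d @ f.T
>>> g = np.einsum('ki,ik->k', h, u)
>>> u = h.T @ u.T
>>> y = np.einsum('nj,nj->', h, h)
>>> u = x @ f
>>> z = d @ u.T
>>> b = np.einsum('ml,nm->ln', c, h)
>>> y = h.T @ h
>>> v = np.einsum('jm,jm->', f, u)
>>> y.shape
(3, 3)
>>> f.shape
(19, 37)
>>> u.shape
(19, 37)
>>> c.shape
(3, 3)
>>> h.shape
(13, 3)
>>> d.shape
(37, 37, 37)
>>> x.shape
(19, 19)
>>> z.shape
(37, 37, 19)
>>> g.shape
(13,)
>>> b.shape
(3, 13)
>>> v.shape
()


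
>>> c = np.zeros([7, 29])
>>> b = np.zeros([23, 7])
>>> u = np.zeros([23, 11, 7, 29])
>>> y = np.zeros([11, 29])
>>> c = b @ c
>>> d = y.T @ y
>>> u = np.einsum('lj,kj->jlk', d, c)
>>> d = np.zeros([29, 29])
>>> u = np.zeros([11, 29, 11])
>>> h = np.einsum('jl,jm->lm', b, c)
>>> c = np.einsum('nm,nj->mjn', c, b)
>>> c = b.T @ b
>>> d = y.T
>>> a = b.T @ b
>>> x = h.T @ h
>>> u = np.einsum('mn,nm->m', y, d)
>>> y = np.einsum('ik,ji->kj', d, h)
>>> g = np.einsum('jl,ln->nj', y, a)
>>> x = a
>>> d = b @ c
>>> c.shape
(7, 7)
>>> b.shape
(23, 7)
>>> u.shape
(11,)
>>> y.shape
(11, 7)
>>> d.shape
(23, 7)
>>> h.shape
(7, 29)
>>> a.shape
(7, 7)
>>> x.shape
(7, 7)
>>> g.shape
(7, 11)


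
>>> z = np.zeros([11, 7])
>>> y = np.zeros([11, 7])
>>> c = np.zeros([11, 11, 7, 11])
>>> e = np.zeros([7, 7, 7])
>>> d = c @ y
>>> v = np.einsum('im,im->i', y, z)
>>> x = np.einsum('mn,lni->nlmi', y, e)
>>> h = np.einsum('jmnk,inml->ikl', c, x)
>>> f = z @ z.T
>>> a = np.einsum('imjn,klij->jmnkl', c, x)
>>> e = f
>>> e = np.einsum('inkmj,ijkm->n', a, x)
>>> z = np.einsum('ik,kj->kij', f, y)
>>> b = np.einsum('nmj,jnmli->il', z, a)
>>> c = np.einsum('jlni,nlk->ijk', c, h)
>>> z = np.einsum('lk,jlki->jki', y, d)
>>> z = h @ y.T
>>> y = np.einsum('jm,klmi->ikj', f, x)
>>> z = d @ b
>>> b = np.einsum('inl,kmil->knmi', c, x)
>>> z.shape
(11, 11, 7, 7)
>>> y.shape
(7, 7, 11)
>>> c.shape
(11, 11, 7)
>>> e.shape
(11,)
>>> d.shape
(11, 11, 7, 7)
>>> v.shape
(11,)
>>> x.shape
(7, 7, 11, 7)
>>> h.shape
(7, 11, 7)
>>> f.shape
(11, 11)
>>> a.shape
(7, 11, 11, 7, 7)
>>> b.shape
(7, 11, 7, 11)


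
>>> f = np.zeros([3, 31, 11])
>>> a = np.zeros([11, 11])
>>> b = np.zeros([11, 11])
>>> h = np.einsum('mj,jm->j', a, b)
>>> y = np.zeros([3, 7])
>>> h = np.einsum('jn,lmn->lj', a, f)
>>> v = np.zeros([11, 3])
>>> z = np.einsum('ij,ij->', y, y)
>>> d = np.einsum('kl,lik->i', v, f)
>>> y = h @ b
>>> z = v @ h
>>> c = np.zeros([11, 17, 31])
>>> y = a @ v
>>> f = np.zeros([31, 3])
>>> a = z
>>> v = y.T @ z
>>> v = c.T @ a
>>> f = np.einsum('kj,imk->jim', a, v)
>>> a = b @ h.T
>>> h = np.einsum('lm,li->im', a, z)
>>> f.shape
(11, 31, 17)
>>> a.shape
(11, 3)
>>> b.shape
(11, 11)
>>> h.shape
(11, 3)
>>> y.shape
(11, 3)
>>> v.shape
(31, 17, 11)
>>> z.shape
(11, 11)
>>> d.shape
(31,)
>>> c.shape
(11, 17, 31)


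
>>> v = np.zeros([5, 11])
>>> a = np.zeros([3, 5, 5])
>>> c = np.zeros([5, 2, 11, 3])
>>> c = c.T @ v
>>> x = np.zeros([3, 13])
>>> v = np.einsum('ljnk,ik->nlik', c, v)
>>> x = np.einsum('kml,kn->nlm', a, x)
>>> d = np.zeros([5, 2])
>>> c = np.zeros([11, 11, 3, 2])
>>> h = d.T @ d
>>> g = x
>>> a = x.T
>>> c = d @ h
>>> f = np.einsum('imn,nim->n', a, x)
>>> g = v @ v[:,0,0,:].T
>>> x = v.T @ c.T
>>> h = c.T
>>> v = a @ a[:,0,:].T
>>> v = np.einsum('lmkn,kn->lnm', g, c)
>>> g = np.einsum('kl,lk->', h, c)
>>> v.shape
(2, 2, 3)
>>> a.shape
(5, 5, 13)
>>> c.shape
(5, 2)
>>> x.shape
(11, 5, 3, 5)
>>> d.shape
(5, 2)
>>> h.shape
(2, 5)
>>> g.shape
()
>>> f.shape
(13,)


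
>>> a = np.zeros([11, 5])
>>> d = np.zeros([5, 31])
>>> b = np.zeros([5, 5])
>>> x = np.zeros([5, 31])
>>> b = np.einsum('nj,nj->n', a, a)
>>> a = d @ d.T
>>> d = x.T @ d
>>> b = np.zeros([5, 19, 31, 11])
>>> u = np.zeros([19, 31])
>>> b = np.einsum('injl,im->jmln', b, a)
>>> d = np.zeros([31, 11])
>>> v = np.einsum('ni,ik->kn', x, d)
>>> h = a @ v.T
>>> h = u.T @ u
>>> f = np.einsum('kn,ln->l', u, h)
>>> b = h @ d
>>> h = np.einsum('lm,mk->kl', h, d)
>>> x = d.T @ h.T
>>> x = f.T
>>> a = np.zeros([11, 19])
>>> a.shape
(11, 19)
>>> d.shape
(31, 11)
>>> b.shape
(31, 11)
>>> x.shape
(31,)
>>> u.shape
(19, 31)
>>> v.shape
(11, 5)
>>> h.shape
(11, 31)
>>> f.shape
(31,)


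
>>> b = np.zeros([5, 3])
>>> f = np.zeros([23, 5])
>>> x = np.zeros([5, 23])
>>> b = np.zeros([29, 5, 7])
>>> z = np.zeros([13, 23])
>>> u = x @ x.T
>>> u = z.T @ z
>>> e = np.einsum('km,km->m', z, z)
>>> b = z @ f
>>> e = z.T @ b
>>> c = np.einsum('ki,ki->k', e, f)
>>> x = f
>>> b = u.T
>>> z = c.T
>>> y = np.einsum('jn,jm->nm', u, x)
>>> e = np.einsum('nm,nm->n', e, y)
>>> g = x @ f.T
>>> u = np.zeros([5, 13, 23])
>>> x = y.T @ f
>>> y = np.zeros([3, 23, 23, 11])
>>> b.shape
(23, 23)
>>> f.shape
(23, 5)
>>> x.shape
(5, 5)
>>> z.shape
(23,)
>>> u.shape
(5, 13, 23)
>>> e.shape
(23,)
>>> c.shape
(23,)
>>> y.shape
(3, 23, 23, 11)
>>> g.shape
(23, 23)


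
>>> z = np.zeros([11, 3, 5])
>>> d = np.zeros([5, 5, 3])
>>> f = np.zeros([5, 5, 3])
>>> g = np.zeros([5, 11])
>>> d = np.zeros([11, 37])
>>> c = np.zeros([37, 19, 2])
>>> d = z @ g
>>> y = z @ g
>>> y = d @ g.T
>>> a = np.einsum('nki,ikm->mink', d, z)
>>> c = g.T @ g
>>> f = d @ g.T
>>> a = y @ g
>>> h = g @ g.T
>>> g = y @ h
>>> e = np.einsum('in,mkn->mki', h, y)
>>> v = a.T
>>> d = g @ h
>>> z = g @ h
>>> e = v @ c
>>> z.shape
(11, 3, 5)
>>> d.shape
(11, 3, 5)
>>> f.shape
(11, 3, 5)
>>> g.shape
(11, 3, 5)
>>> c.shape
(11, 11)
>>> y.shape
(11, 3, 5)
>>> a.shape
(11, 3, 11)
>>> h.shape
(5, 5)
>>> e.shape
(11, 3, 11)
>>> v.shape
(11, 3, 11)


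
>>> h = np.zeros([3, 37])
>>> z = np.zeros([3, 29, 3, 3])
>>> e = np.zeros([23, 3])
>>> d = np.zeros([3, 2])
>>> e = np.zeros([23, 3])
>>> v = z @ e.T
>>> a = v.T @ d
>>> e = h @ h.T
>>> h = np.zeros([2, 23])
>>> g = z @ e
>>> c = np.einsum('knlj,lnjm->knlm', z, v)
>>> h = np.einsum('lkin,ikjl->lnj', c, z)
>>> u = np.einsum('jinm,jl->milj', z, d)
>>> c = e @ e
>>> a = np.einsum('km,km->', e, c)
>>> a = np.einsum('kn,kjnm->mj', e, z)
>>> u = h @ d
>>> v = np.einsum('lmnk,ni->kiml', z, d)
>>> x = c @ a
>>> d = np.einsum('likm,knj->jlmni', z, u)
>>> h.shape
(3, 23, 3)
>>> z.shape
(3, 29, 3, 3)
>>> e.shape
(3, 3)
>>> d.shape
(2, 3, 3, 23, 29)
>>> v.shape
(3, 2, 29, 3)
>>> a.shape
(3, 29)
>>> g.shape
(3, 29, 3, 3)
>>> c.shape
(3, 3)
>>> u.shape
(3, 23, 2)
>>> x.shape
(3, 29)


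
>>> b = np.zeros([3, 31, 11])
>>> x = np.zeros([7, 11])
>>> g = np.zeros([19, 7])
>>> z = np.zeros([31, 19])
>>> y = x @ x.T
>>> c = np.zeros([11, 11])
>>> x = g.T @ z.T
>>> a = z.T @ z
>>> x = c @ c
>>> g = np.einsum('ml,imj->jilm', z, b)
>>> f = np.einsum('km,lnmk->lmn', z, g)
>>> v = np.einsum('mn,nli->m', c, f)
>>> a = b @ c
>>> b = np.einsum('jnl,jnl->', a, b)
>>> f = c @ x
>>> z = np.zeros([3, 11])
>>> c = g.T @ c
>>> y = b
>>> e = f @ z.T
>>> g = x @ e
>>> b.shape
()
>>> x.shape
(11, 11)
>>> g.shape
(11, 3)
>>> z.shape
(3, 11)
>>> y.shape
()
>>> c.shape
(31, 19, 3, 11)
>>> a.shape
(3, 31, 11)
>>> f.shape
(11, 11)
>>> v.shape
(11,)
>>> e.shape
(11, 3)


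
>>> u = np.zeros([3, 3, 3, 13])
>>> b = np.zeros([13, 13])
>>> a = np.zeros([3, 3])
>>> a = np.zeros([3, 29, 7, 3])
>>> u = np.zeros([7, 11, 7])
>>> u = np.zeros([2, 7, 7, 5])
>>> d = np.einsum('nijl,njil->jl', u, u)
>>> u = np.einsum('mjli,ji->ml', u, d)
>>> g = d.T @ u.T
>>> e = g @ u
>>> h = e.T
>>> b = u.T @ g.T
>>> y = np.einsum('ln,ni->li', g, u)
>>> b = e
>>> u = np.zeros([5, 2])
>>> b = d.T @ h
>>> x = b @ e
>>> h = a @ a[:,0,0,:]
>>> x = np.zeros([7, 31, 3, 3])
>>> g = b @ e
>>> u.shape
(5, 2)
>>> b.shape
(5, 5)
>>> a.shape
(3, 29, 7, 3)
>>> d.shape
(7, 5)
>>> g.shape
(5, 7)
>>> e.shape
(5, 7)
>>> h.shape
(3, 29, 7, 3)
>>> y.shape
(5, 7)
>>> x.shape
(7, 31, 3, 3)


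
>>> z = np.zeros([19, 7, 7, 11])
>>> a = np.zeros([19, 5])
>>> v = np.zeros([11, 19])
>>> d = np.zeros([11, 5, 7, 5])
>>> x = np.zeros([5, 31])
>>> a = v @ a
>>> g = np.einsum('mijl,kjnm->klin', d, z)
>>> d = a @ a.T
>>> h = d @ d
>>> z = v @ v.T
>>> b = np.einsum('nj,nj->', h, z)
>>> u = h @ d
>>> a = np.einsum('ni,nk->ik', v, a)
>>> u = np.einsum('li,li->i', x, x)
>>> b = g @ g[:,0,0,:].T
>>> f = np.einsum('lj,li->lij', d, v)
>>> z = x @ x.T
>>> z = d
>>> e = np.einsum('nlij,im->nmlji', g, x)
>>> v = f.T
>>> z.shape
(11, 11)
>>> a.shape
(19, 5)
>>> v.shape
(11, 19, 11)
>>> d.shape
(11, 11)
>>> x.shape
(5, 31)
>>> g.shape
(19, 5, 5, 7)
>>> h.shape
(11, 11)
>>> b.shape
(19, 5, 5, 19)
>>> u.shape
(31,)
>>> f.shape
(11, 19, 11)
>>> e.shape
(19, 31, 5, 7, 5)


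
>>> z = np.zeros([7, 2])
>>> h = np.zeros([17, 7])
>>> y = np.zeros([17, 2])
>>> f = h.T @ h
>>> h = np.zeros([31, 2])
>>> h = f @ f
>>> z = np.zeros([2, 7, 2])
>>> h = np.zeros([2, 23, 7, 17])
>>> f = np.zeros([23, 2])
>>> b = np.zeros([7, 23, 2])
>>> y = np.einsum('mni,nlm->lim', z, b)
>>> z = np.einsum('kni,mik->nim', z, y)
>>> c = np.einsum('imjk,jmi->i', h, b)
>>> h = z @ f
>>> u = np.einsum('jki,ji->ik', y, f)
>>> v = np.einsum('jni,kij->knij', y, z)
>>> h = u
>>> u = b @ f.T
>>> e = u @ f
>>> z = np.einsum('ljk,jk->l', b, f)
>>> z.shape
(7,)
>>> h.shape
(2, 2)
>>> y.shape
(23, 2, 2)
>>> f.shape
(23, 2)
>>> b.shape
(7, 23, 2)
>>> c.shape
(2,)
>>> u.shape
(7, 23, 23)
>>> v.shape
(7, 2, 2, 23)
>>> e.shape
(7, 23, 2)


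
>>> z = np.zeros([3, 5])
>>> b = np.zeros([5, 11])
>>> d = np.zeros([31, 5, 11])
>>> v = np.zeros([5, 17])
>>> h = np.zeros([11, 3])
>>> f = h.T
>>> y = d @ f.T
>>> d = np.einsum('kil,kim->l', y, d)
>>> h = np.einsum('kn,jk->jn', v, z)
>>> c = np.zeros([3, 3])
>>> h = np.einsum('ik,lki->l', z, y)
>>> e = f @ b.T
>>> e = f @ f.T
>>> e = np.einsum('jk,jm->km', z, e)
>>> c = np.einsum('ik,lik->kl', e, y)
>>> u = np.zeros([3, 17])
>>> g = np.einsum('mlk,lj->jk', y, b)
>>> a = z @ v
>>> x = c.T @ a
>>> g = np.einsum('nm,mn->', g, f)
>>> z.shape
(3, 5)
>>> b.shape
(5, 11)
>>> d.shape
(3,)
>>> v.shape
(5, 17)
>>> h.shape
(31,)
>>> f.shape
(3, 11)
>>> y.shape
(31, 5, 3)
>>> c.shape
(3, 31)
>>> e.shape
(5, 3)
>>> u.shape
(3, 17)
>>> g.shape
()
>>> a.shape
(3, 17)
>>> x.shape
(31, 17)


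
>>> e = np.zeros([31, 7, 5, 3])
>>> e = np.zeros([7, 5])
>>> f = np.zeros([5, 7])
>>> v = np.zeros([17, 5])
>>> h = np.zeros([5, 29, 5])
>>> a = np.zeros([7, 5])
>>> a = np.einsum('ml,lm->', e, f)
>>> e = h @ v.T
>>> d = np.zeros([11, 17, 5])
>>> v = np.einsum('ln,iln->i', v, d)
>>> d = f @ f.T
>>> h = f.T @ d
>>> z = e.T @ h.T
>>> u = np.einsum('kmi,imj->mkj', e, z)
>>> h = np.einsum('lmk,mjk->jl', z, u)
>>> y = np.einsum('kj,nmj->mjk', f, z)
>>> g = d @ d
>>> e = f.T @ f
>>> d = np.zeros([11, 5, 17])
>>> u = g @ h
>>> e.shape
(7, 7)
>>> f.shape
(5, 7)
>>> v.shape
(11,)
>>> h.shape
(5, 17)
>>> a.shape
()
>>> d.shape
(11, 5, 17)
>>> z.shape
(17, 29, 7)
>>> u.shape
(5, 17)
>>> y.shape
(29, 7, 5)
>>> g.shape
(5, 5)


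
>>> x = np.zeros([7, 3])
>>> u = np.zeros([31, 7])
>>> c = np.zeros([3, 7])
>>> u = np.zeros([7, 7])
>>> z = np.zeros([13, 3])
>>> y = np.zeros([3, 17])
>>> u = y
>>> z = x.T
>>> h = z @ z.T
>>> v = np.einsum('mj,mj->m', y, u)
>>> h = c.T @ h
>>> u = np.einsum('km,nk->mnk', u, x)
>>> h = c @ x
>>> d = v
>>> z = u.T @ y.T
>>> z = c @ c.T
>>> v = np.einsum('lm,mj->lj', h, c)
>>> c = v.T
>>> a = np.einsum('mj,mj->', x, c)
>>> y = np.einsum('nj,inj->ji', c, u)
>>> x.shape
(7, 3)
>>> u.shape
(17, 7, 3)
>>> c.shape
(7, 3)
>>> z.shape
(3, 3)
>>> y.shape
(3, 17)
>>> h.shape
(3, 3)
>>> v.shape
(3, 7)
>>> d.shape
(3,)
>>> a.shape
()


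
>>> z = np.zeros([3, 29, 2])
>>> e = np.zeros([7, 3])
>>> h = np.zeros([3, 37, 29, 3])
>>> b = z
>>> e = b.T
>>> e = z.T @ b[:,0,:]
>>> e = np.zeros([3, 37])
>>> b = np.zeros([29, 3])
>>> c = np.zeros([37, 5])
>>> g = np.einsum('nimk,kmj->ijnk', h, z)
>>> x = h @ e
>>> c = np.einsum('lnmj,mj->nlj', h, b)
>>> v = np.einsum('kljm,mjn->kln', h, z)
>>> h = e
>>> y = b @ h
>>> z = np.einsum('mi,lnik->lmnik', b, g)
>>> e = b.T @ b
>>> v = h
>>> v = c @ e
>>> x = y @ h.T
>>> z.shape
(37, 29, 2, 3, 3)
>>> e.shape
(3, 3)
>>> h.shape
(3, 37)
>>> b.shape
(29, 3)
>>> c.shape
(37, 3, 3)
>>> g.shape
(37, 2, 3, 3)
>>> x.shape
(29, 3)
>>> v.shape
(37, 3, 3)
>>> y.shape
(29, 37)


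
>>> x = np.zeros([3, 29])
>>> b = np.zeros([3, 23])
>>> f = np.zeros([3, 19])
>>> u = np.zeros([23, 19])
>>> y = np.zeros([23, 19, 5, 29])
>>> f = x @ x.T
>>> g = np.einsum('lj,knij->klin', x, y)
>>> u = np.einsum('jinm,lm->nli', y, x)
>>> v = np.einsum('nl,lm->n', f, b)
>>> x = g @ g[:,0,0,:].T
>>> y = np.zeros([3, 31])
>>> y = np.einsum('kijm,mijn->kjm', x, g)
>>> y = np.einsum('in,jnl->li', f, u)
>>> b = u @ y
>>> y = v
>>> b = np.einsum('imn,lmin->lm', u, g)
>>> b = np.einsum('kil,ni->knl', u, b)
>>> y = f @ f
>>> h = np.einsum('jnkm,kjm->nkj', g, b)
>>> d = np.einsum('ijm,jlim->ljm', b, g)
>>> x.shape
(23, 3, 5, 23)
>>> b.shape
(5, 23, 19)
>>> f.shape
(3, 3)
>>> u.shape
(5, 3, 19)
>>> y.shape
(3, 3)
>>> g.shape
(23, 3, 5, 19)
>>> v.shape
(3,)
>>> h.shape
(3, 5, 23)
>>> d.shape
(3, 23, 19)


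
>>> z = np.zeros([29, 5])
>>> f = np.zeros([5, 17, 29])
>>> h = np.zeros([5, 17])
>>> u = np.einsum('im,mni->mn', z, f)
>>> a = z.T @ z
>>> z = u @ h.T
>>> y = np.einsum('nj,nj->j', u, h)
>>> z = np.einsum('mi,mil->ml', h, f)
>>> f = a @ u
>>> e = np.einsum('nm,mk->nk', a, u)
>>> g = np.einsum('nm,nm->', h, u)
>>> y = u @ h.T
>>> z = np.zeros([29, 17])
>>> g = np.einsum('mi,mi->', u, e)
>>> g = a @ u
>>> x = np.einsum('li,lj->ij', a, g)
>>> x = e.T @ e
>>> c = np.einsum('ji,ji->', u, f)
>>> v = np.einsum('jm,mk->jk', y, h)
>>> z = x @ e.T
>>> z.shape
(17, 5)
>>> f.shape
(5, 17)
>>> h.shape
(5, 17)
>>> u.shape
(5, 17)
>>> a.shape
(5, 5)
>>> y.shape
(5, 5)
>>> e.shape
(5, 17)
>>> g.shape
(5, 17)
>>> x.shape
(17, 17)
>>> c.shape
()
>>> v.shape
(5, 17)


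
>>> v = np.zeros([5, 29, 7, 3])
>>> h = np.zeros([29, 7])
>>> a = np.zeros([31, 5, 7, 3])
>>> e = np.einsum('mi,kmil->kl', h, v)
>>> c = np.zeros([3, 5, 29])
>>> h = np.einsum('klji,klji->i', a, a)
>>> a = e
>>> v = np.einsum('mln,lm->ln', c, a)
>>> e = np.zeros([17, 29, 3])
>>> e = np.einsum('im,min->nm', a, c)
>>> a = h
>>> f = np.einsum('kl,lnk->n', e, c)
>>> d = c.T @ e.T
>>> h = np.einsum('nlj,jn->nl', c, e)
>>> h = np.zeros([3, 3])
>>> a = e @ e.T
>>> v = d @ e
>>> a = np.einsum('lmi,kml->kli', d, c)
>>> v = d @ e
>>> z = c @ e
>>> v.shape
(29, 5, 3)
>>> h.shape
(3, 3)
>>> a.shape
(3, 29, 29)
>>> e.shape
(29, 3)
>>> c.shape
(3, 5, 29)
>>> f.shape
(5,)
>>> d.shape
(29, 5, 29)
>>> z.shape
(3, 5, 3)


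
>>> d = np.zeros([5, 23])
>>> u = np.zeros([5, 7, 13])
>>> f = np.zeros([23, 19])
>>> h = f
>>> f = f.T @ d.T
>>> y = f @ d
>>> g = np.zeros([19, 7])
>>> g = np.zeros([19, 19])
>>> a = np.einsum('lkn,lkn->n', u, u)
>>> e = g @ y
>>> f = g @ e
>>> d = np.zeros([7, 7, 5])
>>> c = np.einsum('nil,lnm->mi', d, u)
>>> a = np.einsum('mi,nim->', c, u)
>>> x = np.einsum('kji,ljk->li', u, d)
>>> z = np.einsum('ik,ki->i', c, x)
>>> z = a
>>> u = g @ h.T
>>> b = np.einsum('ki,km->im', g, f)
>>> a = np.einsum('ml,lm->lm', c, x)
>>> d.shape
(7, 7, 5)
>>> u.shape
(19, 23)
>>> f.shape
(19, 23)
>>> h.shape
(23, 19)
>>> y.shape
(19, 23)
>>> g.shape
(19, 19)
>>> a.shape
(7, 13)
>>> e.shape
(19, 23)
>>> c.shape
(13, 7)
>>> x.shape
(7, 13)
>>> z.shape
()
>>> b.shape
(19, 23)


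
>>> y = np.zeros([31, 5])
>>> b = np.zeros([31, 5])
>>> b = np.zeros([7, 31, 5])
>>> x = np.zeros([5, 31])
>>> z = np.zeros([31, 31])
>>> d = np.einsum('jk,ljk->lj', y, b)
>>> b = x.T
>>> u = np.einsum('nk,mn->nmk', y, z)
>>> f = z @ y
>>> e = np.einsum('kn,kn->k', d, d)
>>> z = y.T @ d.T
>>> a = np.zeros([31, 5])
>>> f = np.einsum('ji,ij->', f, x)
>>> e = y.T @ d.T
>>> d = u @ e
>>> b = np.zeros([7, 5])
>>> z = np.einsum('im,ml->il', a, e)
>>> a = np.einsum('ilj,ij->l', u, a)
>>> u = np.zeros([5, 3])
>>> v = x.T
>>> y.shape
(31, 5)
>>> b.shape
(7, 5)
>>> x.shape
(5, 31)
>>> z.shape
(31, 7)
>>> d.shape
(31, 31, 7)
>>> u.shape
(5, 3)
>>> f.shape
()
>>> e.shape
(5, 7)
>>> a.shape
(31,)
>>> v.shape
(31, 5)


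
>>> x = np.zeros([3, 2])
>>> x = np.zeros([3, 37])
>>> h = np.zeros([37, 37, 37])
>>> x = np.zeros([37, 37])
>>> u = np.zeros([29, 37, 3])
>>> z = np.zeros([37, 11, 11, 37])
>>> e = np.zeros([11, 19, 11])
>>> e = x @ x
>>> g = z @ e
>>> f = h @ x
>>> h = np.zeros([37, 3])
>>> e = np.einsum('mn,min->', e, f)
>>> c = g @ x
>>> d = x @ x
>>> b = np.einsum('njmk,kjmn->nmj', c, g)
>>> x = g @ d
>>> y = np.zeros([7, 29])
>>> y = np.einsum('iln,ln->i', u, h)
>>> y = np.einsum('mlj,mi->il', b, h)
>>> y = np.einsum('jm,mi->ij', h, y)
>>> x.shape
(37, 11, 11, 37)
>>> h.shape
(37, 3)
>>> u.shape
(29, 37, 3)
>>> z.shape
(37, 11, 11, 37)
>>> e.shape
()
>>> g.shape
(37, 11, 11, 37)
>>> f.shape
(37, 37, 37)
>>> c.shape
(37, 11, 11, 37)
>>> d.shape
(37, 37)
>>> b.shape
(37, 11, 11)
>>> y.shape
(11, 37)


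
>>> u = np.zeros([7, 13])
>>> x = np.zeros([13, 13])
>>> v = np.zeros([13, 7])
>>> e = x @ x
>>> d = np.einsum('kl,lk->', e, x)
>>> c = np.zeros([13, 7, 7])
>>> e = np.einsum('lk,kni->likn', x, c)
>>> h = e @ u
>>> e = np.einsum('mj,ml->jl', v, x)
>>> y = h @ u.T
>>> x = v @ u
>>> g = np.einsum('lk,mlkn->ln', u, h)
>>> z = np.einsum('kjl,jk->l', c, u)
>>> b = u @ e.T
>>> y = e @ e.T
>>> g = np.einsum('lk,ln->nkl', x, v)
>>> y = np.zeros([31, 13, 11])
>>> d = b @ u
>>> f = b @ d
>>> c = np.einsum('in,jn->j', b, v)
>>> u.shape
(7, 13)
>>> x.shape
(13, 13)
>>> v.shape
(13, 7)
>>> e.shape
(7, 13)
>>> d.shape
(7, 13)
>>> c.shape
(13,)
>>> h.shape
(13, 7, 13, 13)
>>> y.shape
(31, 13, 11)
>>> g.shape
(7, 13, 13)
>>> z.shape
(7,)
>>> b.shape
(7, 7)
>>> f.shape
(7, 13)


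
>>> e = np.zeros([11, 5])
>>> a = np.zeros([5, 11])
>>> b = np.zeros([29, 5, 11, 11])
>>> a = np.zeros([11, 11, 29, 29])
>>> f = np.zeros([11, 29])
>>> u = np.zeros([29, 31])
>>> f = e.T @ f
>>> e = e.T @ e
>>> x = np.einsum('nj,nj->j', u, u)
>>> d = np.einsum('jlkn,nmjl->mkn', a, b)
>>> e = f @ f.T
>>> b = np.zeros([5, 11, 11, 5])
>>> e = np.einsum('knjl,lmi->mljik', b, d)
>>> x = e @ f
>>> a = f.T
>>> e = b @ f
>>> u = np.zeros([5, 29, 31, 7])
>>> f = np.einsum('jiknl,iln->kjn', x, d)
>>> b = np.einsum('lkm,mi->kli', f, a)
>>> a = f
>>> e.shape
(5, 11, 11, 29)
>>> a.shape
(11, 29, 29)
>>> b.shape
(29, 11, 5)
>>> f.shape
(11, 29, 29)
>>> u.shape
(5, 29, 31, 7)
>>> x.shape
(29, 5, 11, 29, 29)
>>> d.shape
(5, 29, 29)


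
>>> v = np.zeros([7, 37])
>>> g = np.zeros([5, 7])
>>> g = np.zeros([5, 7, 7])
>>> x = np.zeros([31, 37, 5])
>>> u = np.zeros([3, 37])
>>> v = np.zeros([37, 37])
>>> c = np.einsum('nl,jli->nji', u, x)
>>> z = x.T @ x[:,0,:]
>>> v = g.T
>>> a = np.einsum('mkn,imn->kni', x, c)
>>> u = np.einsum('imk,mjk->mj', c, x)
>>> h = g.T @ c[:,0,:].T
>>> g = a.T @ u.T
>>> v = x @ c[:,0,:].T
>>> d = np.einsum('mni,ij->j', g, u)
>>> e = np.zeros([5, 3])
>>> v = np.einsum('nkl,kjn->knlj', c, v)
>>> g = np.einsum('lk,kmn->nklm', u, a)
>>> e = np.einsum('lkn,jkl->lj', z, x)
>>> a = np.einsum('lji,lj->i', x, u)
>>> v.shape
(31, 3, 5, 37)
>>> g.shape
(3, 37, 31, 5)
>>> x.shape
(31, 37, 5)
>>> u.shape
(31, 37)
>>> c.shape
(3, 31, 5)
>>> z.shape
(5, 37, 5)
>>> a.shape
(5,)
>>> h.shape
(7, 7, 3)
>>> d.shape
(37,)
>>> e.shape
(5, 31)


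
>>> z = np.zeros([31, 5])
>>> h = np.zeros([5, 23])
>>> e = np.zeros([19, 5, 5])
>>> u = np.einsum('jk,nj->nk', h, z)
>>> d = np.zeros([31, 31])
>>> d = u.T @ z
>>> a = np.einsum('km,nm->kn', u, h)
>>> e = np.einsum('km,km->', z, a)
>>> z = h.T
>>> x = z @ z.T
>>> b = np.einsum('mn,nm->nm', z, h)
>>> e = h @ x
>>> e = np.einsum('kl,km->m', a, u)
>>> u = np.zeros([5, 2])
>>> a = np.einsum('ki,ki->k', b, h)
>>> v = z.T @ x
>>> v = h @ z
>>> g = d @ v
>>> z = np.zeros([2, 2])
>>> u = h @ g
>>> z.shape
(2, 2)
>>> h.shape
(5, 23)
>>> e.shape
(23,)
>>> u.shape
(5, 5)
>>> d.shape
(23, 5)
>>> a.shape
(5,)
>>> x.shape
(23, 23)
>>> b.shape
(5, 23)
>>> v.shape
(5, 5)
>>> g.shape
(23, 5)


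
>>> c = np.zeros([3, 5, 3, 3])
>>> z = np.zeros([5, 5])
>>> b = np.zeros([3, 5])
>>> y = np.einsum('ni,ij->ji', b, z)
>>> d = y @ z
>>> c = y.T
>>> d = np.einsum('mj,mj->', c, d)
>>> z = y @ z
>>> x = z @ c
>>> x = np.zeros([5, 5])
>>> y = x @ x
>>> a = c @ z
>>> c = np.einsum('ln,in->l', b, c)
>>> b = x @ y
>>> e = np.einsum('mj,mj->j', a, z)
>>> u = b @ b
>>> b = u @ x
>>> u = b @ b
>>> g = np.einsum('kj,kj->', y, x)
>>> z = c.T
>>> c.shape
(3,)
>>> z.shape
(3,)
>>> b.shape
(5, 5)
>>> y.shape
(5, 5)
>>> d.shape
()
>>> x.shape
(5, 5)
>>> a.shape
(5, 5)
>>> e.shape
(5,)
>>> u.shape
(5, 5)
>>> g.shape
()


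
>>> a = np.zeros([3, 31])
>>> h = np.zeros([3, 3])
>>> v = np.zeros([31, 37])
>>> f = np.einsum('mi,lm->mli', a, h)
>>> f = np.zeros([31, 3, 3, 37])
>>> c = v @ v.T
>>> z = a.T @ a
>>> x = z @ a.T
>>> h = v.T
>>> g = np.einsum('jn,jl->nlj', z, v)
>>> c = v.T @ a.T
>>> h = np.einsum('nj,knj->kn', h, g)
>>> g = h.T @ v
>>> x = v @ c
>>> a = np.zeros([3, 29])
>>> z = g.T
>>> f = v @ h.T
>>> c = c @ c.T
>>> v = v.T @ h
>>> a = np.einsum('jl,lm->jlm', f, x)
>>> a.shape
(31, 31, 3)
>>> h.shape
(31, 37)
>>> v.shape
(37, 37)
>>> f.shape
(31, 31)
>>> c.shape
(37, 37)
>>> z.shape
(37, 37)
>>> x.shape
(31, 3)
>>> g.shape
(37, 37)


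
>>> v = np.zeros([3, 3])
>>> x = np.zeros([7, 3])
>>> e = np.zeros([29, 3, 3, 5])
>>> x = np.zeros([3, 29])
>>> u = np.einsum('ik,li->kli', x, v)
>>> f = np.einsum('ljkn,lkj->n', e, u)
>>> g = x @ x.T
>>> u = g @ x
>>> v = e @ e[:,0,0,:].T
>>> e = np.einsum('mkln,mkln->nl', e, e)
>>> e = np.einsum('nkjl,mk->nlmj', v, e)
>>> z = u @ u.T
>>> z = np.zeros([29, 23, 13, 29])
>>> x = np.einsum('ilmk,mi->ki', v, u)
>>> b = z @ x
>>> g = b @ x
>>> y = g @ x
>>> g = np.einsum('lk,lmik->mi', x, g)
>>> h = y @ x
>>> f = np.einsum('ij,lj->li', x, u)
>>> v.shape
(29, 3, 3, 29)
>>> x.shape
(29, 29)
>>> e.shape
(29, 29, 5, 3)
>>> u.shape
(3, 29)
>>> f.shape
(3, 29)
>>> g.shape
(23, 13)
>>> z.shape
(29, 23, 13, 29)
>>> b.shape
(29, 23, 13, 29)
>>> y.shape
(29, 23, 13, 29)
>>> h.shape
(29, 23, 13, 29)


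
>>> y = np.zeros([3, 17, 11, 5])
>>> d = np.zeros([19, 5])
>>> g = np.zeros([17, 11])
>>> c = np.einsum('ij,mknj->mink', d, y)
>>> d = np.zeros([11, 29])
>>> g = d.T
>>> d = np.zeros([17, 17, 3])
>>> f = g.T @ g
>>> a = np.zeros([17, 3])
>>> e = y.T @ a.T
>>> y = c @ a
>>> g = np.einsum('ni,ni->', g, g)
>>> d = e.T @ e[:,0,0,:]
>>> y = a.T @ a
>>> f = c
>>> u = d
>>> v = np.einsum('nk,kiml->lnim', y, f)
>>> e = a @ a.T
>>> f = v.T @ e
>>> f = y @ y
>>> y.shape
(3, 3)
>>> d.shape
(17, 17, 11, 17)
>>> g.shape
()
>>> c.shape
(3, 19, 11, 17)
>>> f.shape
(3, 3)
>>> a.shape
(17, 3)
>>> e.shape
(17, 17)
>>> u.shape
(17, 17, 11, 17)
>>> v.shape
(17, 3, 19, 11)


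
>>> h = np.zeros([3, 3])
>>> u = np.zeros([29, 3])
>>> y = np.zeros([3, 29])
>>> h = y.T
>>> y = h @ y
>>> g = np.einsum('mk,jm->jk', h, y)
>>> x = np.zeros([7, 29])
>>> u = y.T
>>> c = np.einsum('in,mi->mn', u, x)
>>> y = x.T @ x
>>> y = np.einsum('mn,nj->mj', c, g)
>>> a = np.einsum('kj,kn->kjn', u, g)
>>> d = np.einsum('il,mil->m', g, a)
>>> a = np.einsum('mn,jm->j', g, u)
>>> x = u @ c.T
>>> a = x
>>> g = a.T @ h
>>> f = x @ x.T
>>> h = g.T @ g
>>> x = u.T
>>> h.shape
(3, 3)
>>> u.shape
(29, 29)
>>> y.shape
(7, 3)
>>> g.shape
(7, 3)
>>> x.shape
(29, 29)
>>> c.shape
(7, 29)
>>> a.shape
(29, 7)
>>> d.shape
(29,)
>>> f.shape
(29, 29)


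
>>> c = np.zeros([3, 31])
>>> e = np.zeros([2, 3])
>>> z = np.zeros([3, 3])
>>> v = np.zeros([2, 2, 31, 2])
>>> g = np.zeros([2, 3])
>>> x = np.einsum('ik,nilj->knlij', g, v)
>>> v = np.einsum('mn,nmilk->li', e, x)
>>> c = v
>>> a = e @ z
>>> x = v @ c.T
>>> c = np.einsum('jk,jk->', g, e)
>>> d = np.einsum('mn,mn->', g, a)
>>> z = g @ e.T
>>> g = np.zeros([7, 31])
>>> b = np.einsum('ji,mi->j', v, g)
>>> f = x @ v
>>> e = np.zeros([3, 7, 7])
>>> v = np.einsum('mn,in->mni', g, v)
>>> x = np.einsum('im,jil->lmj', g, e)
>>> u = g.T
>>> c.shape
()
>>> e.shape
(3, 7, 7)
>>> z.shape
(2, 2)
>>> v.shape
(7, 31, 2)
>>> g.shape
(7, 31)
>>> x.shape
(7, 31, 3)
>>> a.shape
(2, 3)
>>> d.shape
()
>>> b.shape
(2,)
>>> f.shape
(2, 31)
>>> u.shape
(31, 7)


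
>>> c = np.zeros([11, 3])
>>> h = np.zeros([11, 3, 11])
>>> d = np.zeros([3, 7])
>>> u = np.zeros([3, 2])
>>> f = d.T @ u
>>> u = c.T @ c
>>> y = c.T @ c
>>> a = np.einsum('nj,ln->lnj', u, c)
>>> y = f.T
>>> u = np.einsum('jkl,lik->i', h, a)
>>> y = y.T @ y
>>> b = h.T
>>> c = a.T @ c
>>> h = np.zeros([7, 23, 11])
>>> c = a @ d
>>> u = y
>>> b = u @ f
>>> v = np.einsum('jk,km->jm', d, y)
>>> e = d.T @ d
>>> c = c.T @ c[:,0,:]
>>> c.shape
(7, 3, 7)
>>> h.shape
(7, 23, 11)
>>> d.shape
(3, 7)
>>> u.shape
(7, 7)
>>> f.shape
(7, 2)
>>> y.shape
(7, 7)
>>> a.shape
(11, 3, 3)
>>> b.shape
(7, 2)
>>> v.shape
(3, 7)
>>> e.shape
(7, 7)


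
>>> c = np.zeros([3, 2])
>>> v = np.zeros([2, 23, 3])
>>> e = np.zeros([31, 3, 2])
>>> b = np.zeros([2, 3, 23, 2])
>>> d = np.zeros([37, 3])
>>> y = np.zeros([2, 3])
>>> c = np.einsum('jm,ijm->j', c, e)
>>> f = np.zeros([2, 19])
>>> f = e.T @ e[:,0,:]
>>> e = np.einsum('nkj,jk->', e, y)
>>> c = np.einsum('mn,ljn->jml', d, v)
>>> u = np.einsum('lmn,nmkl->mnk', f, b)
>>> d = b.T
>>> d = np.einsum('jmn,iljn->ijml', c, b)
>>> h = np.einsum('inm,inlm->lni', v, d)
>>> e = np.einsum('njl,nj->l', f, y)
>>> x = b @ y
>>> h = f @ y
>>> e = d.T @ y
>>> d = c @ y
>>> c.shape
(23, 37, 2)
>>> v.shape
(2, 23, 3)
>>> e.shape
(3, 37, 23, 3)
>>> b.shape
(2, 3, 23, 2)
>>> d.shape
(23, 37, 3)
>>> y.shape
(2, 3)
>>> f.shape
(2, 3, 2)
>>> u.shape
(3, 2, 23)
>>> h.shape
(2, 3, 3)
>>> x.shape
(2, 3, 23, 3)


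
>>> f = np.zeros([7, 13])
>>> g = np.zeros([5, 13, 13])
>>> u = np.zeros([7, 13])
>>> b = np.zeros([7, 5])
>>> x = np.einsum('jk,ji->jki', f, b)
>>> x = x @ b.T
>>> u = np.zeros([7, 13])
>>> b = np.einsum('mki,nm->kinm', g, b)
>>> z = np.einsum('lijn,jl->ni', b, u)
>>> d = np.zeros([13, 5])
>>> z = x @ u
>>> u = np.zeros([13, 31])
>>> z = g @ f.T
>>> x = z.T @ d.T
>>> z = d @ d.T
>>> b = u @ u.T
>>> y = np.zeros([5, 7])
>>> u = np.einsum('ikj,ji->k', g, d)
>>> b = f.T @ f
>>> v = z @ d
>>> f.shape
(7, 13)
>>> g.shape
(5, 13, 13)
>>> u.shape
(13,)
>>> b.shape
(13, 13)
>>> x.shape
(7, 13, 13)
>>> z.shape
(13, 13)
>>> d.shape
(13, 5)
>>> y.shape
(5, 7)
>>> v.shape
(13, 5)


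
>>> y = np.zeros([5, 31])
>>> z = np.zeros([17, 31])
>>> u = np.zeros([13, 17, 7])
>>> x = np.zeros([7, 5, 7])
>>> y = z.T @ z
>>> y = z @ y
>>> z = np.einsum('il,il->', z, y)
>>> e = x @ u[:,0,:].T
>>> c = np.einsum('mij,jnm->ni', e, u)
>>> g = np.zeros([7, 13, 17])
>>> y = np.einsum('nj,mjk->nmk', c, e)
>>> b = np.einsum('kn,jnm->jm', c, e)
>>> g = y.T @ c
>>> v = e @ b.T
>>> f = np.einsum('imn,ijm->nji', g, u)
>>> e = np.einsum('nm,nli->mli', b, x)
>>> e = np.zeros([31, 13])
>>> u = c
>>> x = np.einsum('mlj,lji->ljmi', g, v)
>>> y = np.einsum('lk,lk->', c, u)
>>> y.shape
()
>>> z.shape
()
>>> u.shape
(17, 5)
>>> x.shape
(7, 5, 13, 7)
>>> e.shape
(31, 13)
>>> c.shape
(17, 5)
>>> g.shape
(13, 7, 5)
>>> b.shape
(7, 13)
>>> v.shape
(7, 5, 7)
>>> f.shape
(5, 17, 13)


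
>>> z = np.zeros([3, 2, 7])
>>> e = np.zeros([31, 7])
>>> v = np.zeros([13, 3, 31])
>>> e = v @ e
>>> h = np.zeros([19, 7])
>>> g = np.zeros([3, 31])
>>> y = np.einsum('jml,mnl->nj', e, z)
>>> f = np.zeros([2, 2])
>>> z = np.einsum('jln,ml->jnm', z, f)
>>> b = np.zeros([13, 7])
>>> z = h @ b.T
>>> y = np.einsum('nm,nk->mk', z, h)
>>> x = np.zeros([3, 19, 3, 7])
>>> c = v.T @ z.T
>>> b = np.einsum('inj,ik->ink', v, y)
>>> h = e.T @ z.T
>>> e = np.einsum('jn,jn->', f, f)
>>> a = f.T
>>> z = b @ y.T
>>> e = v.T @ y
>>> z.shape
(13, 3, 13)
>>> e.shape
(31, 3, 7)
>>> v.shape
(13, 3, 31)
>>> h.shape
(7, 3, 19)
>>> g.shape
(3, 31)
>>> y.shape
(13, 7)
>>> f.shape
(2, 2)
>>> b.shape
(13, 3, 7)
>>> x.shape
(3, 19, 3, 7)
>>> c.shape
(31, 3, 19)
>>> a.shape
(2, 2)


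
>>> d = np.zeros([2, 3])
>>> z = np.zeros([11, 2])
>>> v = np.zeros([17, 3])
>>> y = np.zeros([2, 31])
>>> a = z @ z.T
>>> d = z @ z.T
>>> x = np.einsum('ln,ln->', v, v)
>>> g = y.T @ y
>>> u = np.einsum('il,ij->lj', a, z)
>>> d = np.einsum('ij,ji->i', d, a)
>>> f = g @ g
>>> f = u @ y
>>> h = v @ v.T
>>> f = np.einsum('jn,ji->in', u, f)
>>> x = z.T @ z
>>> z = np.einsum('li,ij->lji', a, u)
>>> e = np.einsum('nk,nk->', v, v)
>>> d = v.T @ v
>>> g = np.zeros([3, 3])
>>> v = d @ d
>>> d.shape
(3, 3)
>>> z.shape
(11, 2, 11)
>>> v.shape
(3, 3)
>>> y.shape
(2, 31)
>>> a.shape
(11, 11)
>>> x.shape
(2, 2)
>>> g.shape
(3, 3)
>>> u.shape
(11, 2)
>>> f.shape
(31, 2)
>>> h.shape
(17, 17)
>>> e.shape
()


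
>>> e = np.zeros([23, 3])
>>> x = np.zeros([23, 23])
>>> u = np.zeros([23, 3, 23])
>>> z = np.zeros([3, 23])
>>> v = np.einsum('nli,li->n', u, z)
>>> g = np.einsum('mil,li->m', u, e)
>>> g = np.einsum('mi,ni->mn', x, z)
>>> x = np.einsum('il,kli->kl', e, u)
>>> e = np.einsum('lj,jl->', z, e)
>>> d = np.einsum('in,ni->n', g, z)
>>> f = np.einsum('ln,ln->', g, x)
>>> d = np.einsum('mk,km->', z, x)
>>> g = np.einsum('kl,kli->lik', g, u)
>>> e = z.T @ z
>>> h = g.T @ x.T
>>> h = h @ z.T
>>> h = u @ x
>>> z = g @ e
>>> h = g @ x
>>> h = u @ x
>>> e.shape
(23, 23)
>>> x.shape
(23, 3)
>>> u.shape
(23, 3, 23)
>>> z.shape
(3, 23, 23)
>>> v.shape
(23,)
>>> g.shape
(3, 23, 23)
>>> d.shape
()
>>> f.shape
()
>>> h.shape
(23, 3, 3)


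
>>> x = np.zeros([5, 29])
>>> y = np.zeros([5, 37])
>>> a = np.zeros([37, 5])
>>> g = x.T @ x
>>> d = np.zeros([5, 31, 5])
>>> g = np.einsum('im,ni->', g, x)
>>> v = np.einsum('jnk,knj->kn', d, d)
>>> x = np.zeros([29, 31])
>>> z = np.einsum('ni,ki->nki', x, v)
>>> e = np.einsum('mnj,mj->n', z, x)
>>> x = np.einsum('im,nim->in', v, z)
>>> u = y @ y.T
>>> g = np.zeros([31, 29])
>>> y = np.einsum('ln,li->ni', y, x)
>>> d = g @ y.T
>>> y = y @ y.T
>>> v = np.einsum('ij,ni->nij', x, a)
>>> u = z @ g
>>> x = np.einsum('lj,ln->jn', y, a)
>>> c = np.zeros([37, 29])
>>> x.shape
(37, 5)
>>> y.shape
(37, 37)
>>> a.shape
(37, 5)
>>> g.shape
(31, 29)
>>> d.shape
(31, 37)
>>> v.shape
(37, 5, 29)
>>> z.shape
(29, 5, 31)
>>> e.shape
(5,)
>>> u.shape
(29, 5, 29)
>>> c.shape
(37, 29)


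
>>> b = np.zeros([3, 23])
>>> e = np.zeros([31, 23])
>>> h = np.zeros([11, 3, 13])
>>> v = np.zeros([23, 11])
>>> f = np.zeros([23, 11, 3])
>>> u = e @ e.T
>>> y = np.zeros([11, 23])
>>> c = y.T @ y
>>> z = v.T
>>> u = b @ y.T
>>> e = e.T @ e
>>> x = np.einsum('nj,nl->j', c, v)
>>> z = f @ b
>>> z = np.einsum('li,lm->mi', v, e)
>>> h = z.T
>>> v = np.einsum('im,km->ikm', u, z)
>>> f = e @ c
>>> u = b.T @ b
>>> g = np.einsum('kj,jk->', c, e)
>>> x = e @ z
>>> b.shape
(3, 23)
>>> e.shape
(23, 23)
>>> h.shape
(11, 23)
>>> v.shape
(3, 23, 11)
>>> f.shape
(23, 23)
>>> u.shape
(23, 23)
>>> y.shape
(11, 23)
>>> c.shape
(23, 23)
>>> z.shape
(23, 11)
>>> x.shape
(23, 11)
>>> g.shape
()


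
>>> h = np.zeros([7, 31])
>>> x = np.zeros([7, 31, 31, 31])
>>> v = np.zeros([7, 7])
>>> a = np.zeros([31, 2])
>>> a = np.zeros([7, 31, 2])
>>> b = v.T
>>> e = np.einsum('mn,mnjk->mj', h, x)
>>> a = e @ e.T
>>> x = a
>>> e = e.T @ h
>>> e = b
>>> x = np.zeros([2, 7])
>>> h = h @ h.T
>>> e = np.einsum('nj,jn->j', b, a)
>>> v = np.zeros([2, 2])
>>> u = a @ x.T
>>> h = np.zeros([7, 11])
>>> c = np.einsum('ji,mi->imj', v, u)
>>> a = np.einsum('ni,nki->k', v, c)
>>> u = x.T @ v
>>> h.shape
(7, 11)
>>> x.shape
(2, 7)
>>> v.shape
(2, 2)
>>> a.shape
(7,)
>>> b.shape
(7, 7)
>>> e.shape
(7,)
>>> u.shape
(7, 2)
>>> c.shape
(2, 7, 2)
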